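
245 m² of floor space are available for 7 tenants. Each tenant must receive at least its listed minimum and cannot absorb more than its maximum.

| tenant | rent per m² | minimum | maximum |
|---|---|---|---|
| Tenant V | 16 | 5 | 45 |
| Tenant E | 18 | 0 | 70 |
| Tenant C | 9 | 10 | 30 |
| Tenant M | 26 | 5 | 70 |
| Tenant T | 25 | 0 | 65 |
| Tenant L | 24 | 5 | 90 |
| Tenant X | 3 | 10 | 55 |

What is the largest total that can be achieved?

Meeting every minimum uses 5+0+10+5+0+5+10 = 35 m², leaving 210.
Highest rent per m² first: Tenant M 26 > Tenant T 25 > Tenant L 24 > Tenant E 18 > Tenant V 16 > Tenant C 9 > Tenant X 3.
Tenant M takes 65 more to reach its cap of 70 → 145 left.
Give Tenant T 65 more to hit its cap of 65 → 80 left.
Only 80 left; Tenant L takes them to reach 85.
Total = 16×5 + 9×10 + 26×70 + 25×65 + 24×85 + 3×10 = 5685.

5685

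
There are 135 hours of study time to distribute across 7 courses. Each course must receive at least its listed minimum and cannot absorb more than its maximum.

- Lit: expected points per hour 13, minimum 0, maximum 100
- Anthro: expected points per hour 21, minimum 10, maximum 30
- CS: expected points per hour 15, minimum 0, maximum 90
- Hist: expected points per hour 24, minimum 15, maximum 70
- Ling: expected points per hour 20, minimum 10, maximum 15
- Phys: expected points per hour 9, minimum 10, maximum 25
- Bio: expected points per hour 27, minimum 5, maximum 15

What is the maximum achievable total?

Meeting every minimum uses 0+10+0+15+10+10+5 = 50 hours, leaving 85.
Order the courses by expected points per hour: Bio 27 > Hist 24 > Anthro 21 > Ling 20 > CS 15 > Lit 13 > Phys 9.
Give Bio 10 more to hit its cap of 15 → 75 left.
Give Hist 55 more to hit its cap of 70 → 20 left.
Anthro: +20 to 30 (cap) → 0 left.
Total = 21×30 + 24×70 + 20×10 + 9×10 + 27×15 = 3005.

3005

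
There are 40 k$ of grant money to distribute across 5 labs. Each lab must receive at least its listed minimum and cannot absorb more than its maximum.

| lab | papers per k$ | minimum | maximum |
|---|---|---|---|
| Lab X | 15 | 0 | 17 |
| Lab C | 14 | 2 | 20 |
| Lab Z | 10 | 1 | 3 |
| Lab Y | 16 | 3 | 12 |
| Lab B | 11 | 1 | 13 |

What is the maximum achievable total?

594

Meeting every minimum uses 0+2+1+3+1 = 7 k$, leaving 33.
Rank by papers per k$: Lab Y 16 > Lab X 15 > Lab C 14 > Lab B 11 > Lab Z 10.
Lab Y: +9 to 12 (cap) ; 24 left.
Lab X: +17 to 17 (cap) ; 7 left.
Only 7 left; Lab C takes them to reach 9.
Total = 15×17 + 14×9 + 10×1 + 16×12 + 11×1 = 594.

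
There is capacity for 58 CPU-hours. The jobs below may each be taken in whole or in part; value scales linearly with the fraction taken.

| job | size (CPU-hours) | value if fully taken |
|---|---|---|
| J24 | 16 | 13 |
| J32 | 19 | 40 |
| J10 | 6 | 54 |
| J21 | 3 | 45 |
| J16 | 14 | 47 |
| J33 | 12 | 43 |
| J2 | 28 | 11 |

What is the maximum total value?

232.25

Sort by value density: J21 45/3≈15, J10 54/6≈9, J33 43/12≈3.58, J16 47/14≈3.36, J32 40/19≈2.11, J24 13/16≈0.812, J2 11/28≈0.393.
Take all of J21 (3 CPU-hours, value 45) → 55 CPU-hours left.
J10: take in full, 6 CPU-hours for value 54 → 49 left.
J33: take in full, 12 CPU-hours for value 43 → 37 left.
J16: take in full, 14 CPU-hours for value 47 → 23 left.
All 19 CPU-hours of J32 fit (value 40) → 4 remain.
Only 4 CPU-hours remain; take 4/16 of J24 for value 13×4/16 = 3.25.
Total value = 232.25.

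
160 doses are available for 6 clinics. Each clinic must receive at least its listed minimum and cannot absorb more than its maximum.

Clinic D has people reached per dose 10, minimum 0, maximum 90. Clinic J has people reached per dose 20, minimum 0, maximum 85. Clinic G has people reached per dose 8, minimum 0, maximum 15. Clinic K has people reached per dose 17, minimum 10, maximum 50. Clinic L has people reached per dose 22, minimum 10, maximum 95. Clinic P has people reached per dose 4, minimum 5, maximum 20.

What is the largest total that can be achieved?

Meeting every minimum uses 0+0+0+10+10+5 = 25 doses, leaving 135.
Highest people reached per dose first: Clinic L 22 > Clinic J 20 > Clinic K 17 > Clinic D 10 > Clinic G 8 > Clinic P 4.
Give Clinic L 85 more to hit its cap of 95 → 50 left.
Clinic J: +50 (room for 85) → 50. Pool exhausted.
Total = 20×50 + 17×10 + 22×95 + 4×5 = 3280.

3280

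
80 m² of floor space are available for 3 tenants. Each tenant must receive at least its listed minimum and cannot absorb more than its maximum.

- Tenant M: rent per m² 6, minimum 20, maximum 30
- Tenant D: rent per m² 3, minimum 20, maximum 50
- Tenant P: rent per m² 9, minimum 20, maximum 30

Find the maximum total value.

510

Meeting every minimum uses 20+20+20 = 60 m², leaving 20.
Order the tenants by rent per m²: Tenant P 9 > Tenant M 6 > Tenant D 3.
Tenant P takes 10 more to reach its cap of 30 → 10 left.
Give Tenant M 10 more to hit its cap of 30 → 0 left.
Total = 6×30 + 3×20 + 9×30 = 510.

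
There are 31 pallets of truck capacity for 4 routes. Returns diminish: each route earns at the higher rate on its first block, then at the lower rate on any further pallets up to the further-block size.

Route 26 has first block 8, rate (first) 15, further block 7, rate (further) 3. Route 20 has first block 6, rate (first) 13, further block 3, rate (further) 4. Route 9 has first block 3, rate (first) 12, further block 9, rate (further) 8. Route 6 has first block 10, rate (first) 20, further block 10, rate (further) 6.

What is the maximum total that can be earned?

Treat each block as its own option and order by rate: Route 6/T1 20 > Route 26/T1 15 > Route 20/T1 13 > Route 9/T1 12 > Route 9/T2 8 > Route 6/T2 6 > Route 20/T2 4 > Route 26/T2 3.
Route 6 T1 at 20: fill all 10 ; 21 left.
Route 26/T1 (15): +8 ; 13 left.
Route 20/T1 (13): +6 ; 7 left.
Route 9/T1 (12): +3 ; 4 left.
4 remain; put them into Route 9 T2 at 8.
Total = 20×10 + 15×8 + 13×6 + 12×3 + 8×4 = 466.

466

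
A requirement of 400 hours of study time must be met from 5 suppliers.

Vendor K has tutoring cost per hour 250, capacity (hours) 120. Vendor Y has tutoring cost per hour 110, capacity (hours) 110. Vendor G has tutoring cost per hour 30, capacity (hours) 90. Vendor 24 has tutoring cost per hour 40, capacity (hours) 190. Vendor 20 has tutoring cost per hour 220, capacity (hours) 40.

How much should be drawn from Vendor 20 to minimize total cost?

10

Cheapest first:
Vendor G (30): use full 90 ; 310 hours to go.
Take 190 from Vendor 24 at 40 ; need 120 more.
Vendor Y (110): use full 110 ; 10 hours to go.
Take 10 from Vendor 20 at 220 to finish.
Vendor K: unused.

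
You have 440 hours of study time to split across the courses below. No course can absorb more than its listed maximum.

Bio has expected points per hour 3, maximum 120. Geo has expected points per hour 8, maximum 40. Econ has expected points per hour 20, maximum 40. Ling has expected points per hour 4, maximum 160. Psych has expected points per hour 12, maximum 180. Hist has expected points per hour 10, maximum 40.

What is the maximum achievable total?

4240

Highest expected points per hour first: Econ 20 > Psych 12 > Hist 10 > Geo 8 > Ling 4 > Bio 3.
Econ: +40 to 40 (cap) — 400 left.
Psych: +180 to 180 (cap) — 220 left.
Hist: +40 to 40 (cap) — 180 left.
Geo: +40 to 40 (cap) — 140 left.
Only 140 left; Ling takes them to reach 140.
Total = 8×40 + 20×40 + 4×140 + 12×180 + 10×40 = 4240.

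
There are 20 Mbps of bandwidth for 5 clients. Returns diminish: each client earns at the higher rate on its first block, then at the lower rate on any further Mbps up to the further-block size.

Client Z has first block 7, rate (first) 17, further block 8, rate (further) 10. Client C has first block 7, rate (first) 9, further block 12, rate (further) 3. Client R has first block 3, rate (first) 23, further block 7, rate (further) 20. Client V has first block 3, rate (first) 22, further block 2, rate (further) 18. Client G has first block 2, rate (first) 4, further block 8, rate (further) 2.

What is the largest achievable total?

Rank every tier by rate: Client R/T1 23 > Client V/T1 22 > Client R/T2 20 > Client V/T2 18 > Client Z/T1 17 > Client Z/T2 10 > Client C/T1 9 > Client G/T1 4 > Client C/T2 3 > Client G/T2 2.
Client R T1 at 23: fill all 3 ; 17 left.
Fill Client V T1 block (3 at 22) ; 14 left.
Client R/T2 (20): +7 ; 7 left.
Fill Client V T2 block (2 at 18) ; 5 left.
5 remain; put them into Client Z T1 at 17.
Total = 23×3 + 22×3 + 20×7 + 18×2 + 17×5 = 396.

396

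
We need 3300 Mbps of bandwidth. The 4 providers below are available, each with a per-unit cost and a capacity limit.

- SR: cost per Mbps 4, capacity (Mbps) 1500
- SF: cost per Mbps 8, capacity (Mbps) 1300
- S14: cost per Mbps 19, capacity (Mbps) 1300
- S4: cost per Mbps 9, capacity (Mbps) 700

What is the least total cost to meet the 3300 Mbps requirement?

Use providers in increasing cost order.
Take 1500 from SR at 4 ; need 1800 more.
Take 1300 from SF at 8 ; need 500 more.
S4 at 9: take 500 of its 700 ; requirement met.
S14: unused.
Cost = 1500×4 + 1300×8 + 500×9 = 20900.

20900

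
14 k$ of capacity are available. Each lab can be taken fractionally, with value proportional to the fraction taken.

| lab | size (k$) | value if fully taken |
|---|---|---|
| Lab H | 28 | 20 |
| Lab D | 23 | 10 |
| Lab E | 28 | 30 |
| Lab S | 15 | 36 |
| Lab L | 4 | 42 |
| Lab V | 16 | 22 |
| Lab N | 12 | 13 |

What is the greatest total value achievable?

66

Sort by value density: Lab L 42/4≈10.5, Lab S 36/15≈2.4, Lab V 22/16≈1.38, Lab N 13/12≈1.08, Lab E 30/28≈1.07, Lab H 20/28≈0.714, Lab D 10/23≈0.435.
Take all of Lab L (4 k$, value 42) ; 10 k$ left.
10 k$ left: a 10/15 share of Lab S gives 36×10/15 = 24.
Total value = 66.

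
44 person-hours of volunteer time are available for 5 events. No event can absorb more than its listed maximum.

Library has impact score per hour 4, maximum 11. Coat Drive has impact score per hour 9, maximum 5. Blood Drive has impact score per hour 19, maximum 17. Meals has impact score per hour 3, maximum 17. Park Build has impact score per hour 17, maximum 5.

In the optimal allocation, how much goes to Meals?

6

Highest impact score per hour first: Blood Drive 19 > Park Build 17 > Coat Drive 9 > Library 4 > Meals 3.
Blood Drive takes 17 to reach its cap of 17 — 27 left.
Park Build: +5 to 5 (cap) — 22 left.
Coat Drive takes 5 to reach its cap of 5 — 17 left.
Library: +11 to 11 (cap) — 6 left.
Meals has room for 17 but only 6 remain, so it gets 6.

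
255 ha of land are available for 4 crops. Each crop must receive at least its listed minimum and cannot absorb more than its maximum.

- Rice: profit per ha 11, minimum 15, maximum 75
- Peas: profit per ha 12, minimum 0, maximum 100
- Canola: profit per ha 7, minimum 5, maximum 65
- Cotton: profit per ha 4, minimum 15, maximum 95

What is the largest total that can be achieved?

2540

Meeting every minimum uses 15+0+5+15 = 35 ha, leaving 220.
Highest profit per ha first: Peas 12 > Rice 11 > Canola 7 > Cotton 4.
Peas: +100 to 100 (cap) ; 120 left.
Give Rice 60 more to hit its cap of 75 ; 60 left.
Canola: +60 to 65 (cap) ; 0 left.
Total = 11×75 + 12×100 + 7×65 + 4×15 = 2540.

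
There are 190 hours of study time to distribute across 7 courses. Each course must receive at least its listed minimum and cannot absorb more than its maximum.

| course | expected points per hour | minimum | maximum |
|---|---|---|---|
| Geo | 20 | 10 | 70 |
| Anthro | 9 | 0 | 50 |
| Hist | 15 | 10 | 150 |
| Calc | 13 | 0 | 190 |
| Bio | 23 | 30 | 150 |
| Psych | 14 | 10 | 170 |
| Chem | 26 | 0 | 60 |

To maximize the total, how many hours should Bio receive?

100

Meeting every minimum uses 10+0+10+0+30+10+0 = 60 hours, leaving 130.
Highest expected points per hour first: Chem 26 > Bio 23 > Geo 20 > Hist 15 > Psych 14 > Calc 13 > Anthro 9.
Give Chem 60 more to hit its cap of 60 — 70 left.
Bio has room for 120 more but only 70 remain, so it gets 100.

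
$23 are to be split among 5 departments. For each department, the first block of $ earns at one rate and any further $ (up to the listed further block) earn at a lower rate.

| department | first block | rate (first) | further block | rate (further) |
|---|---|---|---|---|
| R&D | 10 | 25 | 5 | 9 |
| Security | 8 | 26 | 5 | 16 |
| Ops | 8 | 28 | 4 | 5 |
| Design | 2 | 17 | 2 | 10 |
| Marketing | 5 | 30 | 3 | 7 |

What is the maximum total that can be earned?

Order all 10 blocks by rate: Marketing/first 30 > Ops/first 28 > Security/first 26 > R&D/first 25 > Design/first 17 > Security/second 16 > Design/second 10 > R&D/second 9 > Marketing/second 7 > Ops/second 5.
Fill Marketing first block (5 at 30) → 18 left.
Ops/first (28): +8 → 10 left.
Security first at 26: fill all 8 → 2 left.
R&D/first: +2 of 10 at 25; pool empty.
Total = 30×5 + 28×8 + 26×8 + 25×2 = 632.

632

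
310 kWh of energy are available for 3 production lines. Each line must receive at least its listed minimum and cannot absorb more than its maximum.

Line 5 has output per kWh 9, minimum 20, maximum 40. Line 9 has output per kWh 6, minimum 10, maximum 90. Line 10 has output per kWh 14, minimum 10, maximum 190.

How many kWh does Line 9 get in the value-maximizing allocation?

Meeting every minimum uses 20+10+10 = 40 kWh, leaving 270.
Rank by output per kWh: Line 10 14 > Line 5 9 > Line 9 6.
Line 10: +180 to 190 (cap) → 90 left.
Line 5: +20 to 40 (cap) → 70 left.
Only 70 left; Line 9 takes them to reach 80.

80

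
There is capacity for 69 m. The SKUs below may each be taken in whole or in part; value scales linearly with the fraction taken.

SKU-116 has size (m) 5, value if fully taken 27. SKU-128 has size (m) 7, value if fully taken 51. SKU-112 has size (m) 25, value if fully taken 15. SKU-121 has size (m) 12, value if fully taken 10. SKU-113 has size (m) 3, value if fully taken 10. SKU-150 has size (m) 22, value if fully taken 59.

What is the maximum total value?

169

Sort by value density: SKU-128 51/7≈7.29, SKU-116 27/5≈5.4, SKU-113 10/3≈3.33, SKU-150 59/22≈2.68, SKU-121 10/12≈0.833, SKU-112 15/25≈0.6.
SKU-128: take in full, 7 m for value 51 — 62 left.
SKU-116: take in full, 5 m for value 27 — 57 left.
All 3 m of SKU-113 fit (value 10) — 54 remain.
Take all of SKU-150 (22 m, value 59) — 32 m left.
Take all of SKU-121 (12 m, value 10) — 20 m left.
Only 20 m remain; take 20/25 of SKU-112 for value 15×20/25 = 12.
Total value = 169.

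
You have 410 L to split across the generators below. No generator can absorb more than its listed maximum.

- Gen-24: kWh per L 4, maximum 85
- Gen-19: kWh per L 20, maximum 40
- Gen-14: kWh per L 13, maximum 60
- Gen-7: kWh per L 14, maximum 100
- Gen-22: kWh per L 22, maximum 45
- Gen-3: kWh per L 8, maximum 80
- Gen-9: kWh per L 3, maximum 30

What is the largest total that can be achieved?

4950

Order the generators by kWh per L: Gen-22 22 > Gen-19 20 > Gen-7 14 > Gen-14 13 > Gen-3 8 > Gen-24 4 > Gen-9 3.
Gen-22 takes 45 to reach its cap of 45 ; 365 left.
Give Gen-19 40 to hit its cap of 40 ; 325 left.
Gen-7 takes 100 to reach its cap of 100 ; 225 left.
Gen-14 takes 60 to reach its cap of 60 ; 165 left.
Give Gen-3 80 to hit its cap of 80 ; 85 left.
Gen-24: +85 to 85 (cap) ; 0 left.
Total = 4×85 + 20×40 + 13×60 + 14×100 + 22×45 + 8×80 = 4950.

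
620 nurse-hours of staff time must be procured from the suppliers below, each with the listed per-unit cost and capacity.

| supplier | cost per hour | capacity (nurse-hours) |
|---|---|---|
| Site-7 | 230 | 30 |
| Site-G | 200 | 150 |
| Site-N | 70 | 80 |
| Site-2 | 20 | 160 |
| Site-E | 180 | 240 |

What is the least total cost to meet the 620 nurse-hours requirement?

80000

Cheapest first:
Site-2 at 20: take all 160 nurse-hours ; 460 still needed.
Take 80 from Site-N at 70 ; need 380 more.
Take 240 from Site-E at 180 ; need 140 more.
Site-G (200): take the remaining 140 ; done.
Site-7: unused.
Cost = 160×20 + 80×70 + 240×180 + 140×200 = 80000.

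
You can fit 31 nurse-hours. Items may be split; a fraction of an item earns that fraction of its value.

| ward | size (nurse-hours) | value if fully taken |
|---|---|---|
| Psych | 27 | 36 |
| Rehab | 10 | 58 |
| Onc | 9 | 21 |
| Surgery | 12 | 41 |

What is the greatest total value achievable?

120

Rank by value-to-size ratio: Rehab 58/10≈5.8, Surgery 41/12≈3.42, Onc 21/9≈2.33, Psych 36/27≈1.33.
Take all of Rehab (10 nurse-hours, value 58) → 21 nurse-hours left.
All 12 nurse-hours of Surgery fit (value 41) → 9 remain.
Onc: take in full, 9 nurse-hours for value 21 → 0 left.
Total value = 120.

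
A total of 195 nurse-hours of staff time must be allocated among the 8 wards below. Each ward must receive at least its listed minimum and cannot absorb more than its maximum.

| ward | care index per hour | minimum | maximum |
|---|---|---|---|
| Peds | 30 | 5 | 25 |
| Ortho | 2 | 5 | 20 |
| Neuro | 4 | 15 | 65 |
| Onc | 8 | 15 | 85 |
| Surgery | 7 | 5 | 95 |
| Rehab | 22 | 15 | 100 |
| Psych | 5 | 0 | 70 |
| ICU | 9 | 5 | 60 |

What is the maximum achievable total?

Meeting every minimum uses 5+5+15+15+5+15+0+5 = 65 nurse-hours, leaving 130.
Rank by care index per hour: Peds 30 > Rehab 22 > ICU 9 > Onc 8 > Surgery 7 > Psych 5 > Neuro 4 > Ortho 2.
Give Peds 20 more to hit its cap of 25 ; 110 left.
Give Rehab 85 more to hit its cap of 100 ; 25 left.
Only 25 left; ICU takes them to reach 30.
Total = 30×25 + 2×5 + 4×15 + 8×15 + 7×5 + 22×100 + 9×30 = 3445.

3445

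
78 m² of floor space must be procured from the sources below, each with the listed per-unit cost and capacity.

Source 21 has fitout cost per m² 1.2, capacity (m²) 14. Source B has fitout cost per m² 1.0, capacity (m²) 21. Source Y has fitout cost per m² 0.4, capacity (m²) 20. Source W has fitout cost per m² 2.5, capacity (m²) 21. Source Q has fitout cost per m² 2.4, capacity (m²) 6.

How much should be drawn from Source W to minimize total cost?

Cheapest first:
Source Y (0.4): use full 20 → 58 m² to go.
Source B (1.0): use full 21 → 37 m² to go.
Source 21 (1.2): use full 14 → 23 m² to go.
Source Q at 2.4: take all 6 m² → 17 still needed.
Source W (2.5): take the remaining 17 → done.

17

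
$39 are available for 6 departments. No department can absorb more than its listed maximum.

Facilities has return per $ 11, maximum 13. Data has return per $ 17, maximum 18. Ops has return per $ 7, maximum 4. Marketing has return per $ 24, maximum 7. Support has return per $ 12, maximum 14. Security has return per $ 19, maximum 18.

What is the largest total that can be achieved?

Rank by return per $: Marketing 24 > Security 19 > Data 17 > Support 12 > Facilities 11 > Ops 7.
Marketing takes 7 to reach its cap of 7 — 32 left.
Security: +18 to 18 (cap) — 14 left.
Data: +14 (room for 18) → 14. Pool exhausted.
Total = 17×14 + 24×7 + 19×18 = 748.

748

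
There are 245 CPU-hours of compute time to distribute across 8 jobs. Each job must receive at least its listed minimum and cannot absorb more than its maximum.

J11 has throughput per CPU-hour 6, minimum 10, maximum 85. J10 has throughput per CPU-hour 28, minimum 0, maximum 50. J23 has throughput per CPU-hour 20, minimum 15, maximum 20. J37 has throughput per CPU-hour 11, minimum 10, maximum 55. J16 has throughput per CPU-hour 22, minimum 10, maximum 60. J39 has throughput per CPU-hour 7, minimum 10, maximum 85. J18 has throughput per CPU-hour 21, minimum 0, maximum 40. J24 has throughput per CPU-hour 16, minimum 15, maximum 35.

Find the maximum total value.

Meeting every minimum uses 10+0+15+10+10+10+0+15 = 70 CPU-hours, leaving 175.
Rank by throughput per CPU-hour: J10 28 > J16 22 > J18 21 > J23 20 > J24 16 > J37 11 > J39 7 > J11 6.
Give J10 50 more to hit its cap of 50 — 125 left.
J16: +50 to 60 (cap) — 75 left.
J18 takes 40 more to reach its cap of 40 — 35 left.
Give J23 5 more to hit its cap of 20 — 30 left.
J24 takes 20 more to reach its cap of 35 — 10 left.
J37 has room for 45 more but only 10 remain, so it gets 20.
Total = 6×10 + 28×50 + 20×20 + 11×20 + 22×60 + 7×10 + 21×40 + 16×35 = 4870.

4870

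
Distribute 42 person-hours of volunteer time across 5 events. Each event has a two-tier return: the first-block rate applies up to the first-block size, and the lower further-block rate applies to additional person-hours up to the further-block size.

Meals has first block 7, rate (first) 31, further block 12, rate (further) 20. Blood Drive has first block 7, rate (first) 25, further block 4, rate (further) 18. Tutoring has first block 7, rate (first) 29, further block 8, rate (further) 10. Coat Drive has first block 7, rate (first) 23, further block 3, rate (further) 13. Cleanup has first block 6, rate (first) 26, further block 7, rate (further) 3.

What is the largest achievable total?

Rank every tier by rate: Meals/T1 31 > Tutoring/T1 29 > Cleanup/T1 26 > Blood Drive/T1 25 > Coat Drive/T1 23 > Meals/T2 20 > Blood Drive/T2 18 > Coat Drive/T2 13 > Tutoring/T2 10 > Cleanup/T2 3.
Meals T1 at 31: fill all 7 ; 35 left.
Fill Tutoring T1 block (7 at 29) ; 28 left.
Cleanup/T1 (26): +6 ; 22 left.
Fill Blood Drive T1 block (7 at 25) ; 15 left.
Coat Drive T1 at 23: fill all 7 ; 8 left.
Meals/T2: +8 of 12 at 20; pool empty.
Total = 31×7 + 29×7 + 26×6 + 25×7 + 23×7 + 20×8 = 1072.

1072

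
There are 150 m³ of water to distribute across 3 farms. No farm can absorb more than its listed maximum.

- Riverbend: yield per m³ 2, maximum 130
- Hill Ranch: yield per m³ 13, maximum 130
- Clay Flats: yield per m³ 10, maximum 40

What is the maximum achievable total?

Highest yield per m³ first: Hill Ranch 13 > Clay Flats 10 > Riverbend 2.
Hill Ranch takes 130 to reach its cap of 130 — 20 left.
Only 20 left; Clay Flats takes them to reach 20.
Total = 13×130 + 10×20 = 1890.

1890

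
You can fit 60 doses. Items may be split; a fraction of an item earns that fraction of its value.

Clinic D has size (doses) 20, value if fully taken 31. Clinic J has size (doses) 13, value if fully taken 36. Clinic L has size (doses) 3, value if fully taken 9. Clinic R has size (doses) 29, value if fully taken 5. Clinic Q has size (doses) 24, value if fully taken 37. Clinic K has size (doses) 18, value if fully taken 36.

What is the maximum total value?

Rank by value-to-size ratio: Clinic L 9/3≈3, Clinic J 36/13≈2.77, Clinic K 36/18≈2, Clinic D 31/20≈1.55, Clinic Q 37/24≈1.54, Clinic R 5/29≈0.172.
Take all of Clinic L (3 doses, value 9) — 57 doses left.
All 13 doses of Clinic J fit (value 36) — 44 remain.
All 18 doses of Clinic K fit (value 36) — 26 remain.
Take all of Clinic D (20 doses, value 31) — 6 doses left.
Fill the last 6 doses with part of Clinic Q: 6/24 of it earns 9.25.
Total value = 121.25.

121.25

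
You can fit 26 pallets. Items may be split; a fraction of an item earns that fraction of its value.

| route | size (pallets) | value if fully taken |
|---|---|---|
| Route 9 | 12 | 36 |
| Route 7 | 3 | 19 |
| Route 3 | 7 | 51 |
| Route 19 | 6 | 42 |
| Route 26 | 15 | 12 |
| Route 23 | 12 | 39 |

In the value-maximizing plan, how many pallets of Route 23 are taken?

Rank by value-to-size ratio: Route 3 51/7≈7.29, Route 19 42/6≈7, Route 7 19/3≈6.33, Route 23 39/12≈3.25, Route 9 36/12≈3, Route 26 12/15≈0.8.
Take all of Route 3 (7 pallets, value 51) → 19 pallets left.
Take all of Route 19 (6 pallets, value 42) → 13 pallets left.
All 3 pallets of Route 7 fit (value 19) → 10 remain.
Fill the last 10 pallets with part of Route 23: 10/12 of it earns 32.5.

10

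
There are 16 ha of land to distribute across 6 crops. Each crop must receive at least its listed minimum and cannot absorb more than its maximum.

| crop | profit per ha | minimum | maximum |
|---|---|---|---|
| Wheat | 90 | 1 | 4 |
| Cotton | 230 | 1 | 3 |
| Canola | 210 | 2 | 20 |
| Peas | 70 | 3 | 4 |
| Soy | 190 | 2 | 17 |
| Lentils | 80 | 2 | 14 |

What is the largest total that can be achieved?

2580

Meeting every minimum uses 1+1+2+3+2+2 = 11 ha, leaving 5.
Rank by profit per ha: Cotton 230 > Canola 210 > Soy 190 > Wheat 90 > Lentils 80 > Peas 70.
Cotton: +2 to 3 (cap) ; 3 left.
Canola: +3 (room for 18) → 5. Pool exhausted.
Total = 90×1 + 230×3 + 210×5 + 70×3 + 190×2 + 80×2 = 2580.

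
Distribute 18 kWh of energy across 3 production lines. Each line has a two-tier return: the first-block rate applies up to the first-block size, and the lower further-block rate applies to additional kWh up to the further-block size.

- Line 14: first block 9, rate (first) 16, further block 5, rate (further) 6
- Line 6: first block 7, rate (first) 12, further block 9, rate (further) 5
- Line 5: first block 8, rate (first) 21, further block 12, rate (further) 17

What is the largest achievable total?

Order all 6 blocks by rate: Line 5/first 21 > Line 5/second 17 > Line 14/first 16 > Line 6/first 12 > Line 14/second 6 > Line 6/second 5.
Line 5 first at 21: fill all 8 ; 10 left.
Line 5 second at 17: only 10 left, fill 10.
Total = 21×8 + 17×10 = 338.

338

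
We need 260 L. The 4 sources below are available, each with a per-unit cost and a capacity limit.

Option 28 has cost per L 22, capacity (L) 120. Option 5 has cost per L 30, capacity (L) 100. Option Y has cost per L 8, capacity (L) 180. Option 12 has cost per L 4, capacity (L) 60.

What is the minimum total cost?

2120

Fill from the cheapest source first.
Option 12 (4): use full 60 — 200 L to go.
Option Y (8): use full 180 — 20 L to go.
Option 28 at 22: take 20 of its 120 — requirement met.
Option 5: unused.
Cost = 60×4 + 180×8 + 20×22 = 2120.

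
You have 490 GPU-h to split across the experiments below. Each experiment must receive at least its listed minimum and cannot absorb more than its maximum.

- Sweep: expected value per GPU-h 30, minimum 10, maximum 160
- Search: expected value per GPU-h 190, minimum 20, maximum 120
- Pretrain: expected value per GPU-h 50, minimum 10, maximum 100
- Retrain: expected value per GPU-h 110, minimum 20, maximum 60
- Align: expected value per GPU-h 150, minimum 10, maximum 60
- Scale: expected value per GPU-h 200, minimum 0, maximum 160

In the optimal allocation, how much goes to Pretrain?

80

Meeting every minimum uses 10+20+10+20+10+0 = 70 GPU-h, leaving 420.
Order the experiments by expected value per GPU-h: Scale 200 > Search 190 > Align 150 > Retrain 110 > Pretrain 50 > Sweep 30.
Scale: +160 to 160 (cap) → 260 left.
Search: +100 to 120 (cap) → 160 left.
Align: +50 to 60 (cap) → 110 left.
Retrain: +40 to 60 (cap) → 70 left.
Only 70 left; Pretrain takes them to reach 80.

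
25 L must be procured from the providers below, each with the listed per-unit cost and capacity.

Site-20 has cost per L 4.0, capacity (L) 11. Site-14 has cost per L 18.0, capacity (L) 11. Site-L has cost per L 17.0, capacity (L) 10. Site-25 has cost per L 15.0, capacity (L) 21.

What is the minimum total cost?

254

Fill from the cheapest provider first.
Site-20 (4.0): use full 11 → 14 L to go.
Take 14 from Site-25 at 15.0 to finish.
Site-L, Site-14: unused.
Cost = 11×4.0 + 14×15.0 = 254.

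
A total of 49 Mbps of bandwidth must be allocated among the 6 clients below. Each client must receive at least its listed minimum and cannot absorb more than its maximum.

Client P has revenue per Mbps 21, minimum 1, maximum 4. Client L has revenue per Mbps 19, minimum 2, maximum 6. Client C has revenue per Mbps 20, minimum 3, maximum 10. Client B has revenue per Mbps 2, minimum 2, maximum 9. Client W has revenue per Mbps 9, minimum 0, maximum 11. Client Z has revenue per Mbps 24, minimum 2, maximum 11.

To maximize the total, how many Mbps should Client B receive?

7

Meeting every minimum uses 1+2+3+2+0+2 = 10 Mbps, leaving 39.
Rank by revenue per Mbps: Client Z 24 > Client P 21 > Client C 20 > Client L 19 > Client W 9 > Client B 2.
Client Z: +9 to 11 (cap) → 30 left.
Client P takes 3 more to reach its cap of 4 → 27 left.
Client C takes 7 more to reach its cap of 10 → 20 left.
Client L takes 4 more to reach its cap of 6 → 16 left.
Client W: +11 to 11 (cap) → 5 left.
Client B has room for 7 more but only 5 remain, so it gets 7.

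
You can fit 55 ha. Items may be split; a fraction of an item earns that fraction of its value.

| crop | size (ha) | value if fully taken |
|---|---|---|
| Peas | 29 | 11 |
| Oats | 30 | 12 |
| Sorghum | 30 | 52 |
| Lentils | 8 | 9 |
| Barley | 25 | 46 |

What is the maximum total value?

Rank by value-to-size ratio: Barley 46/25≈1.84, Sorghum 52/30≈1.73, Lentils 9/8≈1.12, Oats 12/30≈0.4, Peas 11/29≈0.379.
Barley: take in full, 25 ha for value 46 — 30 left.
Sorghum: take in full, 30 ha for value 52 — 0 left.
Total value = 98.

98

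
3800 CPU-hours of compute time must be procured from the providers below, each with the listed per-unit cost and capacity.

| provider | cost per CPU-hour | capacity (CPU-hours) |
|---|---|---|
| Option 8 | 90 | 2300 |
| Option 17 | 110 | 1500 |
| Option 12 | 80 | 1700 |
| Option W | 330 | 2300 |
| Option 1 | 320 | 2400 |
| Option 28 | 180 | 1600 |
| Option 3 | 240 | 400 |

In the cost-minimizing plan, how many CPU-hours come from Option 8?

Fill from the cheapest provider first.
Take 1700 from Option 12 at 80 ; need 2100 more.
Option 8 (90): take the remaining 2100 ; done.
Option 17, Option 28, Option 3, Option 1, Option W: unused.

2100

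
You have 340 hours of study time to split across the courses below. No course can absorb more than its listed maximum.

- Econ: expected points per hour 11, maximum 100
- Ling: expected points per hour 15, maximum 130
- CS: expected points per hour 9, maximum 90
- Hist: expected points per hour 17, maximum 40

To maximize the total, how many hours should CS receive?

70

Rank by expected points per hour: Hist 17 > Ling 15 > Econ 11 > CS 9.
Hist: +40 to 40 (cap) → 300 left.
Give Ling 130 to hit its cap of 130 → 170 left.
Give Econ 100 to hit its cap of 100 → 70 left.
CS: +70 (room for 90) → 70. Pool exhausted.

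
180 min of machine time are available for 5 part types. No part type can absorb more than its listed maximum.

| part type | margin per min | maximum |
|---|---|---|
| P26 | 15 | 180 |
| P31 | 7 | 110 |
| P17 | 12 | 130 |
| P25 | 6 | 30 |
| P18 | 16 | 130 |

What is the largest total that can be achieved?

Order the part types by margin per min: P18 16 > P26 15 > P17 12 > P31 7 > P25 6.
Give P18 130 to hit its cap of 130 — 50 left.
P26 has room for 180 but only 50 remain, so it gets 50.
Total = 15×50 + 16×130 = 2830.

2830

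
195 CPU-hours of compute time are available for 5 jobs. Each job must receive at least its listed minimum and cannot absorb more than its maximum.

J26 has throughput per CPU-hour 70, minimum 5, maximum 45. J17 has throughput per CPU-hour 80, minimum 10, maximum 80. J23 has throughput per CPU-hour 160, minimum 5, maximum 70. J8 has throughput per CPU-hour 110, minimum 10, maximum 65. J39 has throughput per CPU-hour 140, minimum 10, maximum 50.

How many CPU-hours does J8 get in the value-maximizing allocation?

Meeting every minimum uses 5+10+5+10+10 = 40 CPU-hours, leaving 155.
Highest throughput per CPU-hour first: J23 160 > J39 140 > J8 110 > J17 80 > J26 70.
J23 takes 65 more to reach its cap of 70 ; 90 left.
J39 takes 40 more to reach its cap of 50 ; 50 left.
J8: +50 (room for 55) → 60. Pool exhausted.

60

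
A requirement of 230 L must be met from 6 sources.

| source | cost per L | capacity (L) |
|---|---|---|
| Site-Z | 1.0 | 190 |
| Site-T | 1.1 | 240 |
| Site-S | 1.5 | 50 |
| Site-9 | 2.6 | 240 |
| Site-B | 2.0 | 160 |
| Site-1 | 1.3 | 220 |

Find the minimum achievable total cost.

Fill from the cheapest source first.
Site-Z (1.0): use full 190 → 40 L to go.
Site-T (1.1): take the remaining 40 → done.
Site-1, Site-S, Site-B, Site-9: unused.
Cost = 190×1.0 + 40×1.1 = 234.

234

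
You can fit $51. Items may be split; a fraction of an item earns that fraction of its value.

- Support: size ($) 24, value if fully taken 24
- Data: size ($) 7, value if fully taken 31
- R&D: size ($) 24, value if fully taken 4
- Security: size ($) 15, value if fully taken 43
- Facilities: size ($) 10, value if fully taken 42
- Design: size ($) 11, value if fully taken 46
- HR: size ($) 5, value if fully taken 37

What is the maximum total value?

Sort by value density: HR 37/5≈7.4, Data 31/7≈4.43, Facilities 42/10≈4.2, Design 46/11≈4.18, Security 43/15≈2.87, Support 24/24≈1, R&D 4/24≈0.167.
HR: take in full, 5 $ for value 37 — 46 left.
All 7 $ of Data fit (value 31) — 39 remain.
Facilities: take in full, 10 $ for value 42 — 29 left.
Take all of Design (11 $, value 46) — 18 $ left.
All 15 $ of Security fit (value 43) — 3 remain.
Only 3 $ remain; take 3/24 of Support for value 24×3/24 = 3.
Total value = 202.

202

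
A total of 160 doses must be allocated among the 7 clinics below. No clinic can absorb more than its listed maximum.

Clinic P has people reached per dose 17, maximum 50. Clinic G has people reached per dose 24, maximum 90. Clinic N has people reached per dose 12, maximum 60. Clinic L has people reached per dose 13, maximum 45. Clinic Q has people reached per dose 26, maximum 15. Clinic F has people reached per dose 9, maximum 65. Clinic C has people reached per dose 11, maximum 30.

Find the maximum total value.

Order the clinics by people reached per dose: Clinic Q 26 > Clinic G 24 > Clinic P 17 > Clinic L 13 > Clinic N 12 > Clinic C 11 > Clinic F 9.
Clinic Q: +15 to 15 (cap) ; 145 left.
Give Clinic G 90 to hit its cap of 90 ; 55 left.
Clinic P: +50 to 50 (cap) ; 5 left.
Clinic L has room for 45 but only 5 remain, so it gets 5.
Total = 17×50 + 24×90 + 13×5 + 26×15 = 3465.

3465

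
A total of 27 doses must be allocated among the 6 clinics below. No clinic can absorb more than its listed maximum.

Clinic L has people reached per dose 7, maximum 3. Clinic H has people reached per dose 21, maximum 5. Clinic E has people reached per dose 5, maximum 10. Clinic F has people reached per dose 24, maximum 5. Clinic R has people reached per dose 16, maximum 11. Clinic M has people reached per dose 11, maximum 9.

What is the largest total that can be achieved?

Rank by people reached per dose: Clinic F 24 > Clinic H 21 > Clinic R 16 > Clinic M 11 > Clinic L 7 > Clinic E 5.
Clinic F: +5 to 5 (cap) ; 22 left.
Clinic H: +5 to 5 (cap) ; 17 left.
Clinic R: +11 to 11 (cap) ; 6 left.
Clinic M has room for 9 but only 6 remain, so it gets 6.
Total = 21×5 + 24×5 + 16×11 + 11×6 = 467.

467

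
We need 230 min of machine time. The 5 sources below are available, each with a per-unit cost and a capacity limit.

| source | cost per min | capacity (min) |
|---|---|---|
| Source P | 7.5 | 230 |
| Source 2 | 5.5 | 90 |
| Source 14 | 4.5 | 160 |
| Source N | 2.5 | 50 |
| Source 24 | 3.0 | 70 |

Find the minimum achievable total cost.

Use sources in increasing cost order.
Take 50 from Source N at 2.5 ; need 180 more.
Source 24 at 3.0: take all 70 min ; 110 still needed.
Source 14 (4.5): take the remaining 110 ; done.
Source 2, Source P: unused.
Cost = 50×2.5 + 70×3.0 + 110×4.5 = 830.

830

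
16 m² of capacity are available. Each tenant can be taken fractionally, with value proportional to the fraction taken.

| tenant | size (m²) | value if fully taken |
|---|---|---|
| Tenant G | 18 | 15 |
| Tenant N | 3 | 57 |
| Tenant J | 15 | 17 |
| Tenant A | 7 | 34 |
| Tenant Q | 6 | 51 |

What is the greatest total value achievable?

Best value per unit of size first: Tenant N 57/3≈19, Tenant Q 51/6≈8.5, Tenant A 34/7≈4.86, Tenant J 17/15≈1.13, Tenant G 15/18≈0.833.
Take all of Tenant N (3 m², value 57) → 13 m² left.
Tenant Q: take in full, 6 m² for value 51 → 7 left.
Tenant A: take in full, 7 m² for value 34 → 0 left.
Total value = 142.

142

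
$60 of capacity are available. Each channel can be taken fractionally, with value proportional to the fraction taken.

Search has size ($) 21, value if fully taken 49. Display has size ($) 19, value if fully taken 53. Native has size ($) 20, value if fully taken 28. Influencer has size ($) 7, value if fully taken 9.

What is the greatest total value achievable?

130

Sort by value density: Display 53/19≈2.79, Search 49/21≈2.33, Native 28/20≈1.4, Influencer 9/7≈1.29.
Display: take in full, 19 $ for value 53 — 41 left.
All 21 $ of Search fit (value 49) — 20 remain.
Take all of Native (20 $, value 28) — 0 $ left.
Total value = 130.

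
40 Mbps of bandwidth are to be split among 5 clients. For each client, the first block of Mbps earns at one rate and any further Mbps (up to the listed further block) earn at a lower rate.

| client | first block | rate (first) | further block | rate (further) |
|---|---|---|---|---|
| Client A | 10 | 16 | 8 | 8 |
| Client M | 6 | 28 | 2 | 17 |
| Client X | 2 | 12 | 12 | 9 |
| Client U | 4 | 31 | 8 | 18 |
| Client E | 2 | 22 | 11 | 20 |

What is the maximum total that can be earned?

846

Order all 10 blocks by rate: Client U/tier1 31 > Client M/tier1 28 > Client E/tier1 22 > Client E/tier2 20 > Client U/tier2 18 > Client M/tier2 17 > Client A/tier1 16 > Client X/tier1 12 > Client X/tier2 9 > Client A/tier2 8.
Fill Client U tier1 block (4 at 31) — 36 left.
Client M tier1 at 28: fill all 6 — 30 left.
Client E/tier1 (22): +2 — 28 left.
Fill Client E tier2 block (11 at 20) — 17 left.
Client U/tier2 (18): +8 — 9 left.
Fill Client M tier2 block (2 at 17) — 7 left.
7 remain; put them into Client A tier1 at 16.
Total = 31×4 + 28×6 + 22×2 + 20×11 + 18×8 + 17×2 + 16×7 = 846.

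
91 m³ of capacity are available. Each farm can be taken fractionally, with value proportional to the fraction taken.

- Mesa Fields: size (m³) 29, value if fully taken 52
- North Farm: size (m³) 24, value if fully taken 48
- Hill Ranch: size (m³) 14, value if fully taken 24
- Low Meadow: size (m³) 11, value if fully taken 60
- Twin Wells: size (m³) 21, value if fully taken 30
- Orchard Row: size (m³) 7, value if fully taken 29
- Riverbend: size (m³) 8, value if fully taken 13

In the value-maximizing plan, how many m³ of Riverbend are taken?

6

Rank by value-to-size ratio: Low Meadow 60/11≈5.45, Orchard Row 29/7≈4.14, North Farm 48/24≈2, Mesa Fields 52/29≈1.79, Hill Ranch 24/14≈1.71, Riverbend 13/8≈1.62, Twin Wells 30/21≈1.43.
All 11 m³ of Low Meadow fit (value 60) — 80 remain.
Take all of Orchard Row (7 m³, value 29) — 73 m³ left.
Take all of North Farm (24 m³, value 48) — 49 m³ left.
Take all of Mesa Fields (29 m³, value 52) — 20 m³ left.
Take all of Hill Ranch (14 m³, value 24) — 6 m³ left.
6 m³ left: a 6/8 share of Riverbend gives 13×6/8 = 9.75.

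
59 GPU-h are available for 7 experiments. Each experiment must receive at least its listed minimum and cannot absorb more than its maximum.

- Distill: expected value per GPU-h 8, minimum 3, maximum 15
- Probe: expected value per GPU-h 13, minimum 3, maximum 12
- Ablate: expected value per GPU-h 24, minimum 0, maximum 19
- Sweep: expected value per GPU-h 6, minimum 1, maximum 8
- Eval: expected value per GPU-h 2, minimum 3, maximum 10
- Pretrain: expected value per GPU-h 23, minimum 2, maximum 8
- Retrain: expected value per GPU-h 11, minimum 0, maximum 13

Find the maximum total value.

975

Meeting every minimum uses 3+3+0+1+3+2+0 = 12 GPU-h, leaving 47.
Highest expected value per GPU-h first: Ablate 24 > Pretrain 23 > Probe 13 > Retrain 11 > Distill 8 > Sweep 6 > Eval 2.
Ablate: +19 to 19 (cap) — 28 left.
Give Pretrain 6 more to hit its cap of 8 — 22 left.
Give Probe 9 more to hit its cap of 12 — 13 left.
Retrain: +13 to 13 (cap) — 0 left.
Total = 8×3 + 13×12 + 24×19 + 6×1 + 2×3 + 23×8 + 11×13 = 975.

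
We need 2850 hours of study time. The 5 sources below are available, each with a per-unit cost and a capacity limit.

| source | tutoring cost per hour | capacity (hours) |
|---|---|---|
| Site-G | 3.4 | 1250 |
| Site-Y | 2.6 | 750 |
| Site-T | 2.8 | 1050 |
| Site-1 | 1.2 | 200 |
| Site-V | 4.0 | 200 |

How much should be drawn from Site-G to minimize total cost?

Fill from the cheapest source first.
Site-1 (1.2): use full 200 ; 2650 hours to go.
Site-Y at 2.6: take all 750 hours ; 1900 still needed.
Site-T at 2.8: take all 1050 hours ; 850 still needed.
Take 850 from Site-G at 3.4 to finish.
Site-V: unused.

850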